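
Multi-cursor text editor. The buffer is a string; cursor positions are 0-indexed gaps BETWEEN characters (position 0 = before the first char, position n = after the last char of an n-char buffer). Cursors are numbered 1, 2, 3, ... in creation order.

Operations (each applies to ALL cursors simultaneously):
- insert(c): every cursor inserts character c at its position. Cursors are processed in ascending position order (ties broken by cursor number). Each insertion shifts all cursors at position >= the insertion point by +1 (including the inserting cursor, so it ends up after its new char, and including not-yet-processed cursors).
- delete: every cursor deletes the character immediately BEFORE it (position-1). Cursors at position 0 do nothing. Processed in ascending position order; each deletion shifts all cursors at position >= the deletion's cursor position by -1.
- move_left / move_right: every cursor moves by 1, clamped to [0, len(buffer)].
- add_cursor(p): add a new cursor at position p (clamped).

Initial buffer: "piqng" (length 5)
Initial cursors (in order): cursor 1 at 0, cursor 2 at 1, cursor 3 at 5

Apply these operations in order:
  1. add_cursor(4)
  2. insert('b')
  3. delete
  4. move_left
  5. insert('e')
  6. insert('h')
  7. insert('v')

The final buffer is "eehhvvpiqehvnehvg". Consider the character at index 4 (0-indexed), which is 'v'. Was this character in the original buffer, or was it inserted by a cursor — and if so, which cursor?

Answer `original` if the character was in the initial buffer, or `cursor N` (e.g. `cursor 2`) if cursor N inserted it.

Answer: cursor 1

Derivation:
After op 1 (add_cursor(4)): buffer="piqng" (len 5), cursors c1@0 c2@1 c4@4 c3@5, authorship .....
After op 2 (insert('b')): buffer="bpbiqnbgb" (len 9), cursors c1@1 c2@3 c4@7 c3@9, authorship 1.2...4.3
After op 3 (delete): buffer="piqng" (len 5), cursors c1@0 c2@1 c4@4 c3@5, authorship .....
After op 4 (move_left): buffer="piqng" (len 5), cursors c1@0 c2@0 c4@3 c3@4, authorship .....
After op 5 (insert('e')): buffer="eepiqeneg" (len 9), cursors c1@2 c2@2 c4@6 c3@8, authorship 12...4.3.
After op 6 (insert('h')): buffer="eehhpiqehnehg" (len 13), cursors c1@4 c2@4 c4@9 c3@12, authorship 1212...44.33.
After op 7 (insert('v')): buffer="eehhvvpiqehvnehvg" (len 17), cursors c1@6 c2@6 c4@12 c3@16, authorship 121212...444.333.
Authorship (.=original, N=cursor N): 1 2 1 2 1 2 . . . 4 4 4 . 3 3 3 .
Index 4: author = 1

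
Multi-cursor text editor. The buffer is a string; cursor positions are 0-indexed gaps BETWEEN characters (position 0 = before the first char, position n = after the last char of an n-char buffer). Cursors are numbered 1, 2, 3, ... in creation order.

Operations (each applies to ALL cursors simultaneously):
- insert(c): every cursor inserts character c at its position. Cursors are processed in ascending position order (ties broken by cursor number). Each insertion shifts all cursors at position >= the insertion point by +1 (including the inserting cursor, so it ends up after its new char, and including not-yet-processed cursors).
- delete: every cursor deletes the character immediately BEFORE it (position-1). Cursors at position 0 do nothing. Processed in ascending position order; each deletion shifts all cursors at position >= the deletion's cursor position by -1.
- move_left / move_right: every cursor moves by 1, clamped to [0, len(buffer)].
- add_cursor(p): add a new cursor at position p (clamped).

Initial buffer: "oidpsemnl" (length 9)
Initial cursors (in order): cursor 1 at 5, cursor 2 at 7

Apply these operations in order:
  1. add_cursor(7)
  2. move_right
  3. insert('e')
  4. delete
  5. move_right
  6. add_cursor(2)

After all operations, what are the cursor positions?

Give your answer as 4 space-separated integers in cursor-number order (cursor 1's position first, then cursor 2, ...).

After op 1 (add_cursor(7)): buffer="oidpsemnl" (len 9), cursors c1@5 c2@7 c3@7, authorship .........
After op 2 (move_right): buffer="oidpsemnl" (len 9), cursors c1@6 c2@8 c3@8, authorship .........
After op 3 (insert('e')): buffer="oidpseemneel" (len 12), cursors c1@7 c2@11 c3@11, authorship ......1..23.
After op 4 (delete): buffer="oidpsemnl" (len 9), cursors c1@6 c2@8 c3@8, authorship .........
After op 5 (move_right): buffer="oidpsemnl" (len 9), cursors c1@7 c2@9 c3@9, authorship .........
After op 6 (add_cursor(2)): buffer="oidpsemnl" (len 9), cursors c4@2 c1@7 c2@9 c3@9, authorship .........

Answer: 7 9 9 2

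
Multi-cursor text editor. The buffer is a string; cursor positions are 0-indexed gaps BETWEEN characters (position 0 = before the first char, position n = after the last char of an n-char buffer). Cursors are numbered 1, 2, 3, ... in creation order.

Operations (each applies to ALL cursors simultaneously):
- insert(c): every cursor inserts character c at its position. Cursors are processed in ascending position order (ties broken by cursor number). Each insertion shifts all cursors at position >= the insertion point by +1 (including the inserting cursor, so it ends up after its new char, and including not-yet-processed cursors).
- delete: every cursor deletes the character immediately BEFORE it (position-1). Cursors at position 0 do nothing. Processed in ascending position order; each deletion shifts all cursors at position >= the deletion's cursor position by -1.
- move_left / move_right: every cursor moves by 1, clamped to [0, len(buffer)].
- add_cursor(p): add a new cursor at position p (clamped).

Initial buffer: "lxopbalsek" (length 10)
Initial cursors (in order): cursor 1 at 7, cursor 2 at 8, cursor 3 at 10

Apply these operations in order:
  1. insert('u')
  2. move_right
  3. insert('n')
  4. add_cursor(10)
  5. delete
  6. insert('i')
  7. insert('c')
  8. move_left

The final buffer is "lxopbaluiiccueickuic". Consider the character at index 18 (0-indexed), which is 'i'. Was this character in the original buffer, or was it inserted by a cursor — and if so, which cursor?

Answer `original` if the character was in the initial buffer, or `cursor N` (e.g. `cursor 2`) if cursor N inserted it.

Answer: cursor 3

Derivation:
After op 1 (insert('u')): buffer="lxopbalusueku" (len 13), cursors c1@8 c2@10 c3@13, authorship .......1.2..3
After op 2 (move_right): buffer="lxopbalusueku" (len 13), cursors c1@9 c2@11 c3@13, authorship .......1.2..3
After op 3 (insert('n')): buffer="lxopbalusnuenkun" (len 16), cursors c1@10 c2@13 c3@16, authorship .......1.12.2.33
After op 4 (add_cursor(10)): buffer="lxopbalusnuenkun" (len 16), cursors c1@10 c4@10 c2@13 c3@16, authorship .......1.12.2.33
After op 5 (delete): buffer="lxopbaluueku" (len 12), cursors c1@8 c4@8 c2@10 c3@12, authorship .......12..3
After op 6 (insert('i')): buffer="lxopbaluiiueikui" (len 16), cursors c1@10 c4@10 c2@13 c3@16, authorship .......1142.2.33
After op 7 (insert('c')): buffer="lxopbaluiiccueickuic" (len 20), cursors c1@12 c4@12 c2@16 c3@20, authorship .......114142.22.333
After op 8 (move_left): buffer="lxopbaluiiccueickuic" (len 20), cursors c1@11 c4@11 c2@15 c3@19, authorship .......114142.22.333
Authorship (.=original, N=cursor N): . . . . . . . 1 1 4 1 4 2 . 2 2 . 3 3 3
Index 18: author = 3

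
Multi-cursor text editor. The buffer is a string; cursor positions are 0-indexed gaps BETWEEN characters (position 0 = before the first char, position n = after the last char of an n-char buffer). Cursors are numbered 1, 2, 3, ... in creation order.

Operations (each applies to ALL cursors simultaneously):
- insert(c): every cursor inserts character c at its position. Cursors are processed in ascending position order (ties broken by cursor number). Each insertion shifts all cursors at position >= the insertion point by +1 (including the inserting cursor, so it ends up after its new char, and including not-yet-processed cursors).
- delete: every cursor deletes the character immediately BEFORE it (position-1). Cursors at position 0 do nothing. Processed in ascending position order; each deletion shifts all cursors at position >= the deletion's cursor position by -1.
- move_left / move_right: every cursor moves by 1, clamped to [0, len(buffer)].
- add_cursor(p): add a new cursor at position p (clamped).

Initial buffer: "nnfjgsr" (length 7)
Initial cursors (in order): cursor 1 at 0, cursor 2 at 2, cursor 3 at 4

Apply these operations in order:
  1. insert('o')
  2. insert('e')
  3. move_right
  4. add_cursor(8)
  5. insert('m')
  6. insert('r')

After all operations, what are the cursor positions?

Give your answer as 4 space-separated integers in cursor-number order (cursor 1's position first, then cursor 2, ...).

Answer: 5 11 19 14

Derivation:
After op 1 (insert('o')): buffer="onnofjogsr" (len 10), cursors c1@1 c2@4 c3@7, authorship 1..2..3...
After op 2 (insert('e')): buffer="oennoefjoegsr" (len 13), cursors c1@2 c2@6 c3@10, authorship 11..22..33...
After op 3 (move_right): buffer="oennoefjoegsr" (len 13), cursors c1@3 c2@7 c3@11, authorship 11..22..33...
After op 4 (add_cursor(8)): buffer="oennoefjoegsr" (len 13), cursors c1@3 c2@7 c4@8 c3@11, authorship 11..22..33...
After op 5 (insert('m')): buffer="oenmnoefmjmoegmsr" (len 17), cursors c1@4 c2@9 c4@11 c3@15, authorship 11.1.22.2.433.3..
After op 6 (insert('r')): buffer="oenmrnoefmrjmroegmrsr" (len 21), cursors c1@5 c2@11 c4@14 c3@19, authorship 11.11.22.22.4433.33..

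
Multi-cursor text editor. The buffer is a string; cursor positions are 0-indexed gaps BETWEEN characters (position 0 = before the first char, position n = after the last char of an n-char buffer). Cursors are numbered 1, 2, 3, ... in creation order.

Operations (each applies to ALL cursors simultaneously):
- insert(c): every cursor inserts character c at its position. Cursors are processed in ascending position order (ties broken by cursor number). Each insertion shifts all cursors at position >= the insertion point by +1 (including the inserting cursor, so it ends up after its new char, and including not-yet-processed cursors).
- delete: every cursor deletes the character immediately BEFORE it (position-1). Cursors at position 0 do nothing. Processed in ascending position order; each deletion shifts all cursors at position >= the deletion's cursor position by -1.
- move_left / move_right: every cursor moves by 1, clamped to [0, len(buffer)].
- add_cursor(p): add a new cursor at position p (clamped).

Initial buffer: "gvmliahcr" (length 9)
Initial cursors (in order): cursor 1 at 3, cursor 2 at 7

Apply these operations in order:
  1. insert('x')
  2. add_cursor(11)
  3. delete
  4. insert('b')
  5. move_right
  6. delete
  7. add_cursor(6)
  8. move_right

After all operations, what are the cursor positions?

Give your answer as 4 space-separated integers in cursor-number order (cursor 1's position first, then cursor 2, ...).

Answer: 5 8 8 7

Derivation:
After op 1 (insert('x')): buffer="gvmxliahxcr" (len 11), cursors c1@4 c2@9, authorship ...1....2..
After op 2 (add_cursor(11)): buffer="gvmxliahxcr" (len 11), cursors c1@4 c2@9 c3@11, authorship ...1....2..
After op 3 (delete): buffer="gvmliahc" (len 8), cursors c1@3 c2@7 c3@8, authorship ........
After op 4 (insert('b')): buffer="gvmbliahbcb" (len 11), cursors c1@4 c2@9 c3@11, authorship ...1....2.3
After op 5 (move_right): buffer="gvmbliahbcb" (len 11), cursors c1@5 c2@10 c3@11, authorship ...1....2.3
After op 6 (delete): buffer="gvmbiahb" (len 8), cursors c1@4 c2@8 c3@8, authorship ...1...2
After op 7 (add_cursor(6)): buffer="gvmbiahb" (len 8), cursors c1@4 c4@6 c2@8 c3@8, authorship ...1...2
After op 8 (move_right): buffer="gvmbiahb" (len 8), cursors c1@5 c4@7 c2@8 c3@8, authorship ...1...2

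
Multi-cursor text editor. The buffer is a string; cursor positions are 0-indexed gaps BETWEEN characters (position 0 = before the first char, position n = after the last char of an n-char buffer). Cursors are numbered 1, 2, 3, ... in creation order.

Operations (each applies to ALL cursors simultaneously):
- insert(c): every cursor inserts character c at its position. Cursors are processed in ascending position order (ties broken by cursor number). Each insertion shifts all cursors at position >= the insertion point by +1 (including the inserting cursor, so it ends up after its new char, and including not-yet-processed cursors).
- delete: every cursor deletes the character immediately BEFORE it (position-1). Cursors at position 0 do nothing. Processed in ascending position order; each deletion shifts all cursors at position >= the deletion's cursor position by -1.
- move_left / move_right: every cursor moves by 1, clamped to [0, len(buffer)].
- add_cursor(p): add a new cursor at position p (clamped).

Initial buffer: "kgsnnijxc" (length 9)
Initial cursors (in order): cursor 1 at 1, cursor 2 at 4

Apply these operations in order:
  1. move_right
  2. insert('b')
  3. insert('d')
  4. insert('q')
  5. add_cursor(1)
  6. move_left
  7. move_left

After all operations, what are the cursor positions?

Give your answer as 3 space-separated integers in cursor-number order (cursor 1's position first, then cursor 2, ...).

After op 1 (move_right): buffer="kgsnnijxc" (len 9), cursors c1@2 c2@5, authorship .........
After op 2 (insert('b')): buffer="kgbsnnbijxc" (len 11), cursors c1@3 c2@7, authorship ..1...2....
After op 3 (insert('d')): buffer="kgbdsnnbdijxc" (len 13), cursors c1@4 c2@9, authorship ..11...22....
After op 4 (insert('q')): buffer="kgbdqsnnbdqijxc" (len 15), cursors c1@5 c2@11, authorship ..111...222....
After op 5 (add_cursor(1)): buffer="kgbdqsnnbdqijxc" (len 15), cursors c3@1 c1@5 c2@11, authorship ..111...222....
After op 6 (move_left): buffer="kgbdqsnnbdqijxc" (len 15), cursors c3@0 c1@4 c2@10, authorship ..111...222....
After op 7 (move_left): buffer="kgbdqsnnbdqijxc" (len 15), cursors c3@0 c1@3 c2@9, authorship ..111...222....

Answer: 3 9 0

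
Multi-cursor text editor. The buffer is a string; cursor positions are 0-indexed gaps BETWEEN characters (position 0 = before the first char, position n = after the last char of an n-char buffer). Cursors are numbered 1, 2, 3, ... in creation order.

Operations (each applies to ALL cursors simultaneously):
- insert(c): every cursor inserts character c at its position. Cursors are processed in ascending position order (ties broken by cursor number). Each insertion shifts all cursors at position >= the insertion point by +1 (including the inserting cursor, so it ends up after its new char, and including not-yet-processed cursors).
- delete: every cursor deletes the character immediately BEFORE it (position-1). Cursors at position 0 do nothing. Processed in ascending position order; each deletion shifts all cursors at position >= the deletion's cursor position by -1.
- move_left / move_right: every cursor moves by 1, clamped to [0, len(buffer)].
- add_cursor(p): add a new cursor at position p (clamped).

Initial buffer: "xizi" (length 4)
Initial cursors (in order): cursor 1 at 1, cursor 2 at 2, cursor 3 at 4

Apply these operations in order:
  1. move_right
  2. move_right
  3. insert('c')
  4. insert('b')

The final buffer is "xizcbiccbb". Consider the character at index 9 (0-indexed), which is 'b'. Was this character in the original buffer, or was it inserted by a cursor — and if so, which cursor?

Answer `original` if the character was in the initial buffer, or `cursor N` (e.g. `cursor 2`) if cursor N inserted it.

Answer: cursor 3

Derivation:
After op 1 (move_right): buffer="xizi" (len 4), cursors c1@2 c2@3 c3@4, authorship ....
After op 2 (move_right): buffer="xizi" (len 4), cursors c1@3 c2@4 c3@4, authorship ....
After op 3 (insert('c')): buffer="xizcicc" (len 7), cursors c1@4 c2@7 c3@7, authorship ...1.23
After op 4 (insert('b')): buffer="xizcbiccbb" (len 10), cursors c1@5 c2@10 c3@10, authorship ...11.2323
Authorship (.=original, N=cursor N): . . . 1 1 . 2 3 2 3
Index 9: author = 3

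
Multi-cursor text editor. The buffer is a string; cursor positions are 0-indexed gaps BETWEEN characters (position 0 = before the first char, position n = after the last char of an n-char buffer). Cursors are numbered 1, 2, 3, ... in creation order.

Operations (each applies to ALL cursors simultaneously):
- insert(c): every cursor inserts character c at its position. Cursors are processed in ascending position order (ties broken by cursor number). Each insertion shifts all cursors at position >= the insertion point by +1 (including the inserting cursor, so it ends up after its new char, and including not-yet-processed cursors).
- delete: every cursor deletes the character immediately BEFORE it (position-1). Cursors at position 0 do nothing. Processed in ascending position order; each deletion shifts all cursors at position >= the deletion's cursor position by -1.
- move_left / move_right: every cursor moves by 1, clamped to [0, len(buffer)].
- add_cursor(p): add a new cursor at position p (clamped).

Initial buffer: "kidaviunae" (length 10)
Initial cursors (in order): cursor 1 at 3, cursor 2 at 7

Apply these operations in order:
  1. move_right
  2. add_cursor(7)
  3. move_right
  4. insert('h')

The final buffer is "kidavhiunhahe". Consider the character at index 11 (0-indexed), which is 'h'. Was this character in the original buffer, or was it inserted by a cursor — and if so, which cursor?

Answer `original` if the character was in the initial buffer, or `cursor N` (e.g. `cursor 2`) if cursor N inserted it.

Answer: cursor 2

Derivation:
After op 1 (move_right): buffer="kidaviunae" (len 10), cursors c1@4 c2@8, authorship ..........
After op 2 (add_cursor(7)): buffer="kidaviunae" (len 10), cursors c1@4 c3@7 c2@8, authorship ..........
After op 3 (move_right): buffer="kidaviunae" (len 10), cursors c1@5 c3@8 c2@9, authorship ..........
After op 4 (insert('h')): buffer="kidavhiunhahe" (len 13), cursors c1@6 c3@10 c2@12, authorship .....1...3.2.
Authorship (.=original, N=cursor N): . . . . . 1 . . . 3 . 2 .
Index 11: author = 2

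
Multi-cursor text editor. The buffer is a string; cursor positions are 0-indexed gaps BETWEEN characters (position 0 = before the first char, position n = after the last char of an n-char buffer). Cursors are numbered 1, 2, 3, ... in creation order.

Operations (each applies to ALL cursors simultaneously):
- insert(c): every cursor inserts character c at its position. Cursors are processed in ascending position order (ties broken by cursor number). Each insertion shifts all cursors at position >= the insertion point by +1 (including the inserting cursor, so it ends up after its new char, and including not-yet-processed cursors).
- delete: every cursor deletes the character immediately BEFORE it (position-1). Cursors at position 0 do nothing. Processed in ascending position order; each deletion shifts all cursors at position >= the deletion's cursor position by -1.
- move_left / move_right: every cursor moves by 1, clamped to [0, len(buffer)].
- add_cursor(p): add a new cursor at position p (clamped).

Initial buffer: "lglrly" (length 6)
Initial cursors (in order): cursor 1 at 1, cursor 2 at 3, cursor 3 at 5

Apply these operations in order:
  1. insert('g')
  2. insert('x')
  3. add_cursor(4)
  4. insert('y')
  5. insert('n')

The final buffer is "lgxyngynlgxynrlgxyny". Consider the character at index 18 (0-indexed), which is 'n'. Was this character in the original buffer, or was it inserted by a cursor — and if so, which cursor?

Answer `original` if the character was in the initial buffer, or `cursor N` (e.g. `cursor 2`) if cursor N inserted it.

Answer: cursor 3

Derivation:
After op 1 (insert('g')): buffer="lgglgrlgy" (len 9), cursors c1@2 c2@5 c3@8, authorship .1..2..3.
After op 2 (insert('x')): buffer="lgxglgxrlgxy" (len 12), cursors c1@3 c2@7 c3@11, authorship .11..22..33.
After op 3 (add_cursor(4)): buffer="lgxglgxrlgxy" (len 12), cursors c1@3 c4@4 c2@7 c3@11, authorship .11..22..33.
After op 4 (insert('y')): buffer="lgxygylgxyrlgxyy" (len 16), cursors c1@4 c4@6 c2@10 c3@15, authorship .111.4.222..333.
After op 5 (insert('n')): buffer="lgxyngynlgxynrlgxyny" (len 20), cursors c1@5 c4@8 c2@13 c3@19, authorship .1111.44.2222..3333.
Authorship (.=original, N=cursor N): . 1 1 1 1 . 4 4 . 2 2 2 2 . . 3 3 3 3 .
Index 18: author = 3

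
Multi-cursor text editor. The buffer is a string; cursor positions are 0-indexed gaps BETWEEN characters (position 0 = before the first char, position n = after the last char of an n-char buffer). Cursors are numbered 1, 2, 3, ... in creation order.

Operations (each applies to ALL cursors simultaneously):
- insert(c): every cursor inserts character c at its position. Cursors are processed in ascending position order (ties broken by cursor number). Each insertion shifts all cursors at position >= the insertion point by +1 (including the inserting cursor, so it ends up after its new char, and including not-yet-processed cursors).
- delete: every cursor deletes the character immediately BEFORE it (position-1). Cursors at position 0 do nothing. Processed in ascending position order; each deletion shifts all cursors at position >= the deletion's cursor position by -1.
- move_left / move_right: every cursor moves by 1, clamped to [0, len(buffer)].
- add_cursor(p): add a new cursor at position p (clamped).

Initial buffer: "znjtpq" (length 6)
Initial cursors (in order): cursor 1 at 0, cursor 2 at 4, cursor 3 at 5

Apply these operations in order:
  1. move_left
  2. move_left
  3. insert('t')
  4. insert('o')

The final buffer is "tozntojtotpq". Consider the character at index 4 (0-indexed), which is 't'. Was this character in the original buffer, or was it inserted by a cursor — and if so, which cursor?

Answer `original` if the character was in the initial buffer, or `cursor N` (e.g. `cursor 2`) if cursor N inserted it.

After op 1 (move_left): buffer="znjtpq" (len 6), cursors c1@0 c2@3 c3@4, authorship ......
After op 2 (move_left): buffer="znjtpq" (len 6), cursors c1@0 c2@2 c3@3, authorship ......
After op 3 (insert('t')): buffer="tzntjttpq" (len 9), cursors c1@1 c2@4 c3@6, authorship 1..2.3...
After op 4 (insert('o')): buffer="tozntojtotpq" (len 12), cursors c1@2 c2@6 c3@9, authorship 11..22.33...
Authorship (.=original, N=cursor N): 1 1 . . 2 2 . 3 3 . . .
Index 4: author = 2

Answer: cursor 2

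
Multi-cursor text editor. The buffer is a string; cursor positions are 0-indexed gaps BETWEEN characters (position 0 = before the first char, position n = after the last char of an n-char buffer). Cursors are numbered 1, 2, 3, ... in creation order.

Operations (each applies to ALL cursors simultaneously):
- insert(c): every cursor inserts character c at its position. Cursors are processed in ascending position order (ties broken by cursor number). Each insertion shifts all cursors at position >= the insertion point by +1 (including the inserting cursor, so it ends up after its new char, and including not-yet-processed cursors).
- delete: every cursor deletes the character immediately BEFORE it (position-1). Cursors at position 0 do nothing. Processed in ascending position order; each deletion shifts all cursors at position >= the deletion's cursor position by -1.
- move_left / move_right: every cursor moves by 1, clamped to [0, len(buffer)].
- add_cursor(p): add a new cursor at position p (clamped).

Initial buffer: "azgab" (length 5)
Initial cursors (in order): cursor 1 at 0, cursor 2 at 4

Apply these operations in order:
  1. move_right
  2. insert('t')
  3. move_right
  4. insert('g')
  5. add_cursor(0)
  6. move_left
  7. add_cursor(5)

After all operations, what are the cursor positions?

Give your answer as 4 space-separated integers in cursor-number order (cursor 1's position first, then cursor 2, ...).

After op 1 (move_right): buffer="azgab" (len 5), cursors c1@1 c2@5, authorship .....
After op 2 (insert('t')): buffer="atzgabt" (len 7), cursors c1@2 c2@7, authorship .1....2
After op 3 (move_right): buffer="atzgabt" (len 7), cursors c1@3 c2@7, authorship .1....2
After op 4 (insert('g')): buffer="atzggabtg" (len 9), cursors c1@4 c2@9, authorship .1.1...22
After op 5 (add_cursor(0)): buffer="atzggabtg" (len 9), cursors c3@0 c1@4 c2@9, authorship .1.1...22
After op 6 (move_left): buffer="atzggabtg" (len 9), cursors c3@0 c1@3 c2@8, authorship .1.1...22
After op 7 (add_cursor(5)): buffer="atzggabtg" (len 9), cursors c3@0 c1@3 c4@5 c2@8, authorship .1.1...22

Answer: 3 8 0 5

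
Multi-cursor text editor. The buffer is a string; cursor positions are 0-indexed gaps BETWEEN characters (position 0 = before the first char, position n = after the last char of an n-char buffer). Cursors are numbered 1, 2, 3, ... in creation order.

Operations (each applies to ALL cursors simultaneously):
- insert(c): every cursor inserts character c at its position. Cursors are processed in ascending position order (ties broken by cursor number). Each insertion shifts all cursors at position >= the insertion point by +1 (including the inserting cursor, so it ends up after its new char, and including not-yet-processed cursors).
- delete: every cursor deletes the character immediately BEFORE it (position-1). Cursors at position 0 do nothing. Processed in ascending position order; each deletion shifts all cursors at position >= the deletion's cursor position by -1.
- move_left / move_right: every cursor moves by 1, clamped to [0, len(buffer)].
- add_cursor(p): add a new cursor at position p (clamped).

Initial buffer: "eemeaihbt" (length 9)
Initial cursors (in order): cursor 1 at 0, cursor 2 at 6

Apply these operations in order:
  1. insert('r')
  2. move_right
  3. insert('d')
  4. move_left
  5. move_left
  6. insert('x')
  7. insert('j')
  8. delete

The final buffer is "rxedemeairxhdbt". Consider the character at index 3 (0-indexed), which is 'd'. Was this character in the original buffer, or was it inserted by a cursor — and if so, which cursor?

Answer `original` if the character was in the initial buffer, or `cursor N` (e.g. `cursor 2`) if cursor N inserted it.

Answer: cursor 1

Derivation:
After op 1 (insert('r')): buffer="reemeairhbt" (len 11), cursors c1@1 c2@8, authorship 1......2...
After op 2 (move_right): buffer="reemeairhbt" (len 11), cursors c1@2 c2@9, authorship 1......2...
After op 3 (insert('d')): buffer="redemeairhdbt" (len 13), cursors c1@3 c2@11, authorship 1.1.....2.2..
After op 4 (move_left): buffer="redemeairhdbt" (len 13), cursors c1@2 c2@10, authorship 1.1.....2.2..
After op 5 (move_left): buffer="redemeairhdbt" (len 13), cursors c1@1 c2@9, authorship 1.1.....2.2..
After op 6 (insert('x')): buffer="rxedemeairxhdbt" (len 15), cursors c1@2 c2@11, authorship 11.1.....22.2..
After op 7 (insert('j')): buffer="rxjedemeairxjhdbt" (len 17), cursors c1@3 c2@13, authorship 111.1.....222.2..
After op 8 (delete): buffer="rxedemeairxhdbt" (len 15), cursors c1@2 c2@11, authorship 11.1.....22.2..
Authorship (.=original, N=cursor N): 1 1 . 1 . . . . . 2 2 . 2 . .
Index 3: author = 1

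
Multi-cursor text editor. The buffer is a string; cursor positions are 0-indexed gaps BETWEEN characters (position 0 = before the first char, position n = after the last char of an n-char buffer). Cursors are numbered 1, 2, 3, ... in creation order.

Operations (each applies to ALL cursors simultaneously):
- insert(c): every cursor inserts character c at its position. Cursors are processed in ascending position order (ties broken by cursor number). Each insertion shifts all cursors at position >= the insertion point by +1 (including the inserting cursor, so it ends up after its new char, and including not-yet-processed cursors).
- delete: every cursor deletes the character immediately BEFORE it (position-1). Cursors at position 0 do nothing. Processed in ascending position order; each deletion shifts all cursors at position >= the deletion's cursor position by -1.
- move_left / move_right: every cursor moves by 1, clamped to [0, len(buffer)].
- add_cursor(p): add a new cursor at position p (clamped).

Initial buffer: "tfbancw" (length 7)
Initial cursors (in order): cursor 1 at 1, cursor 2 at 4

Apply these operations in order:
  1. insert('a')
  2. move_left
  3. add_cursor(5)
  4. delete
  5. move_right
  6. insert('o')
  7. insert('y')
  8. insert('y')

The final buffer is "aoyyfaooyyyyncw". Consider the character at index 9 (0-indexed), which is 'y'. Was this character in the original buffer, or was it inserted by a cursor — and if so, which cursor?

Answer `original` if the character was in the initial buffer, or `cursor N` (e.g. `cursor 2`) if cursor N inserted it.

After op 1 (insert('a')): buffer="tafbaancw" (len 9), cursors c1@2 c2@6, authorship .1...2...
After op 2 (move_left): buffer="tafbaancw" (len 9), cursors c1@1 c2@5, authorship .1...2...
After op 3 (add_cursor(5)): buffer="tafbaancw" (len 9), cursors c1@1 c2@5 c3@5, authorship .1...2...
After op 4 (delete): buffer="afancw" (len 6), cursors c1@0 c2@2 c3@2, authorship 1.2...
After op 5 (move_right): buffer="afancw" (len 6), cursors c1@1 c2@3 c3@3, authorship 1.2...
After op 6 (insert('o')): buffer="aofaooncw" (len 9), cursors c1@2 c2@6 c3@6, authorship 11.223...
After op 7 (insert('y')): buffer="aoyfaooyyncw" (len 12), cursors c1@3 c2@9 c3@9, authorship 111.22323...
After op 8 (insert('y')): buffer="aoyyfaooyyyyncw" (len 15), cursors c1@4 c2@12 c3@12, authorship 1111.2232323...
Authorship (.=original, N=cursor N): 1 1 1 1 . 2 2 3 2 3 2 3 . . .
Index 9: author = 3

Answer: cursor 3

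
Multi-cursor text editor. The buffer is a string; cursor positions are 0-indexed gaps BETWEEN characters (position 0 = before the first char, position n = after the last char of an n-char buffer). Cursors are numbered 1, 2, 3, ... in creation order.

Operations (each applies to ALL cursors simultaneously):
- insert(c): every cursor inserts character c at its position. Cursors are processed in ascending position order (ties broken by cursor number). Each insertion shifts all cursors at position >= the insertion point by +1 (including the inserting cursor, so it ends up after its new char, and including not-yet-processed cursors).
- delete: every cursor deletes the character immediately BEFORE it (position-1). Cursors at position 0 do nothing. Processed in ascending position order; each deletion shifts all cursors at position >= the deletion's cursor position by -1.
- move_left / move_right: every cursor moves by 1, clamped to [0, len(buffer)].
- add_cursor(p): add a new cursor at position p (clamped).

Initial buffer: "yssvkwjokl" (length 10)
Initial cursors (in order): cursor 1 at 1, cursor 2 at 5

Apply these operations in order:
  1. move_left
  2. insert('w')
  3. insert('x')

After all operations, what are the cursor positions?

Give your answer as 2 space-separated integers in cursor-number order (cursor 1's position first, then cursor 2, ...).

Answer: 2 8

Derivation:
After op 1 (move_left): buffer="yssvkwjokl" (len 10), cursors c1@0 c2@4, authorship ..........
After op 2 (insert('w')): buffer="wyssvwkwjokl" (len 12), cursors c1@1 c2@6, authorship 1....2......
After op 3 (insert('x')): buffer="wxyssvwxkwjokl" (len 14), cursors c1@2 c2@8, authorship 11....22......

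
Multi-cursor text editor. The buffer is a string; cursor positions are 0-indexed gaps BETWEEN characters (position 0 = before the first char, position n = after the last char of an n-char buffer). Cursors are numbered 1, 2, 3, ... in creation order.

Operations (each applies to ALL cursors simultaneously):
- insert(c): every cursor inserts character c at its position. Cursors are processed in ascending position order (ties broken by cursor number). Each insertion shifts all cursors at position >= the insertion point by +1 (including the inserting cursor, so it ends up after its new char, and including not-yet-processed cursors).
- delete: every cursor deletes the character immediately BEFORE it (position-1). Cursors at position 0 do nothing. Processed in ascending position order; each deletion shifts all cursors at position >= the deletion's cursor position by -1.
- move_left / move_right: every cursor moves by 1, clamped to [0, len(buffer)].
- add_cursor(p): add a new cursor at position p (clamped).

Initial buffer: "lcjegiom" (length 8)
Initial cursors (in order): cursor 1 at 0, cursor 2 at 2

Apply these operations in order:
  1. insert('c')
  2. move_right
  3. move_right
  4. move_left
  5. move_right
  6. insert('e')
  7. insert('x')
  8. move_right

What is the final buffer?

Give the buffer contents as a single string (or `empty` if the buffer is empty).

After op 1 (insert('c')): buffer="clccjegiom" (len 10), cursors c1@1 c2@4, authorship 1..2......
After op 2 (move_right): buffer="clccjegiom" (len 10), cursors c1@2 c2@5, authorship 1..2......
After op 3 (move_right): buffer="clccjegiom" (len 10), cursors c1@3 c2@6, authorship 1..2......
After op 4 (move_left): buffer="clccjegiom" (len 10), cursors c1@2 c2@5, authorship 1..2......
After op 5 (move_right): buffer="clccjegiom" (len 10), cursors c1@3 c2@6, authorship 1..2......
After op 6 (insert('e')): buffer="clcecjeegiom" (len 12), cursors c1@4 c2@8, authorship 1..12..2....
After op 7 (insert('x')): buffer="clcexcjeexgiom" (len 14), cursors c1@5 c2@10, authorship 1..112..22....
After op 8 (move_right): buffer="clcexcjeexgiom" (len 14), cursors c1@6 c2@11, authorship 1..112..22....

Answer: clcexcjeexgiom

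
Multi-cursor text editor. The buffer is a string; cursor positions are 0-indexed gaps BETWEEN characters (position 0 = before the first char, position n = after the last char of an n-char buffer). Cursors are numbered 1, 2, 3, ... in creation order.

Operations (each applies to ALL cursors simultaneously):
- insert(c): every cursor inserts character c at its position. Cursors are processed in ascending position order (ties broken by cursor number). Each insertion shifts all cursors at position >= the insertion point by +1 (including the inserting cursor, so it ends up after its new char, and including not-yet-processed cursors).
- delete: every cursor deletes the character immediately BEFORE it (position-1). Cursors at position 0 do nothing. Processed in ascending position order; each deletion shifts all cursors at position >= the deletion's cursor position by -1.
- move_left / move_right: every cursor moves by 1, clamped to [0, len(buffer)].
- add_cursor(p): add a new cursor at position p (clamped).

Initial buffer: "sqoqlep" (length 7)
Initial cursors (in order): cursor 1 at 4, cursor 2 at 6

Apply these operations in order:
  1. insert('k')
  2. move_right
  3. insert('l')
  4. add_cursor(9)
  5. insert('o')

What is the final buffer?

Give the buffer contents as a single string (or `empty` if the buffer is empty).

After op 1 (insert('k')): buffer="sqoqklekp" (len 9), cursors c1@5 c2@8, authorship ....1..2.
After op 2 (move_right): buffer="sqoqklekp" (len 9), cursors c1@6 c2@9, authorship ....1..2.
After op 3 (insert('l')): buffer="sqoqkllekpl" (len 11), cursors c1@7 c2@11, authorship ....1.1.2.2
After op 4 (add_cursor(9)): buffer="sqoqkllekpl" (len 11), cursors c1@7 c3@9 c2@11, authorship ....1.1.2.2
After op 5 (insert('o')): buffer="sqoqklloekoplo" (len 14), cursors c1@8 c3@11 c2@14, authorship ....1.11.23.22

Answer: sqoqklloekoplo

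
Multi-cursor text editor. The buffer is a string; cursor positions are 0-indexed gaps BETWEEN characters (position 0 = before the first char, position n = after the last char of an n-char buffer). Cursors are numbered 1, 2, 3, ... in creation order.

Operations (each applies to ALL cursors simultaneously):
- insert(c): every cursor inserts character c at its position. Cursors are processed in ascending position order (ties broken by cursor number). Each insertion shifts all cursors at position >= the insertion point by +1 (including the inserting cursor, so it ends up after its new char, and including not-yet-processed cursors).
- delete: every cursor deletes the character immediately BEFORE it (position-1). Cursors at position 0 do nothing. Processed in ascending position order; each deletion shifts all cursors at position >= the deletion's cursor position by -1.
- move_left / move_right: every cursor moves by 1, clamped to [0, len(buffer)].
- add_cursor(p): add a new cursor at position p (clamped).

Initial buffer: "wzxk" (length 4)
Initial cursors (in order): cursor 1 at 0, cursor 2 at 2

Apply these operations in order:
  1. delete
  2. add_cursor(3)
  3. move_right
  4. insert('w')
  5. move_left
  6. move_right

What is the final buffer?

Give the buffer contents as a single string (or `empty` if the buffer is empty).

After op 1 (delete): buffer="wxk" (len 3), cursors c1@0 c2@1, authorship ...
After op 2 (add_cursor(3)): buffer="wxk" (len 3), cursors c1@0 c2@1 c3@3, authorship ...
After op 3 (move_right): buffer="wxk" (len 3), cursors c1@1 c2@2 c3@3, authorship ...
After op 4 (insert('w')): buffer="wwxwkw" (len 6), cursors c1@2 c2@4 c3@6, authorship .1.2.3
After op 5 (move_left): buffer="wwxwkw" (len 6), cursors c1@1 c2@3 c3@5, authorship .1.2.3
After op 6 (move_right): buffer="wwxwkw" (len 6), cursors c1@2 c2@4 c3@6, authorship .1.2.3

Answer: wwxwkw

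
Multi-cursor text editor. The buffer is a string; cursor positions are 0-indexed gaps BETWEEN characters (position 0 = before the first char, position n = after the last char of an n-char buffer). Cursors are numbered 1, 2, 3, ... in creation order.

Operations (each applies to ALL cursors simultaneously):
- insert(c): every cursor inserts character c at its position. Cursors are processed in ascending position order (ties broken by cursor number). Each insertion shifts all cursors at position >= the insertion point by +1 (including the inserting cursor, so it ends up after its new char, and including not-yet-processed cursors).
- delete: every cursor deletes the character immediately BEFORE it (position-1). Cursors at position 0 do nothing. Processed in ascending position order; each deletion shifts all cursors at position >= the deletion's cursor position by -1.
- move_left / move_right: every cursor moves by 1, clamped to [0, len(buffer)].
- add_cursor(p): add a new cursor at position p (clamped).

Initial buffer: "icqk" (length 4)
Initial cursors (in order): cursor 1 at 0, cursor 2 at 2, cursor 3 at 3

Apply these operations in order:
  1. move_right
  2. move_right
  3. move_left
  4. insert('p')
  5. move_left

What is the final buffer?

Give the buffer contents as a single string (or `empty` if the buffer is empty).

After op 1 (move_right): buffer="icqk" (len 4), cursors c1@1 c2@3 c3@4, authorship ....
After op 2 (move_right): buffer="icqk" (len 4), cursors c1@2 c2@4 c3@4, authorship ....
After op 3 (move_left): buffer="icqk" (len 4), cursors c1@1 c2@3 c3@3, authorship ....
After op 4 (insert('p')): buffer="ipcqppk" (len 7), cursors c1@2 c2@6 c3@6, authorship .1..23.
After op 5 (move_left): buffer="ipcqppk" (len 7), cursors c1@1 c2@5 c3@5, authorship .1..23.

Answer: ipcqppk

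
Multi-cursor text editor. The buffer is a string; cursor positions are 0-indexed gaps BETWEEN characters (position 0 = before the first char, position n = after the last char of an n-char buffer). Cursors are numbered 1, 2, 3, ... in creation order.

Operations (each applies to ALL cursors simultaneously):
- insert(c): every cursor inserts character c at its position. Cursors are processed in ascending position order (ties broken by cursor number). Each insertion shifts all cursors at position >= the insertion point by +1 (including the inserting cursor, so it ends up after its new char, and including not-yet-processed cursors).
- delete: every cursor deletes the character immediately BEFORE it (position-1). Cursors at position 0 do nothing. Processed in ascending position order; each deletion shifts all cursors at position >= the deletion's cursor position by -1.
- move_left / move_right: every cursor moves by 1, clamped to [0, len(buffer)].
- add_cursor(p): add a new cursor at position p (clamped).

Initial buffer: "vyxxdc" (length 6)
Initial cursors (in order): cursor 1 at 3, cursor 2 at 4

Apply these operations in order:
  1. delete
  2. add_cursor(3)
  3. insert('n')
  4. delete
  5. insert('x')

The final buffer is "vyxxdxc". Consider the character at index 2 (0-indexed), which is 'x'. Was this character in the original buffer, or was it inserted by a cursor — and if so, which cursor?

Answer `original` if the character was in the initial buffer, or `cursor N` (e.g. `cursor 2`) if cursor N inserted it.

Answer: cursor 1

Derivation:
After op 1 (delete): buffer="vydc" (len 4), cursors c1@2 c2@2, authorship ....
After op 2 (add_cursor(3)): buffer="vydc" (len 4), cursors c1@2 c2@2 c3@3, authorship ....
After op 3 (insert('n')): buffer="vynndnc" (len 7), cursors c1@4 c2@4 c3@6, authorship ..12.3.
After op 4 (delete): buffer="vydc" (len 4), cursors c1@2 c2@2 c3@3, authorship ....
After op 5 (insert('x')): buffer="vyxxdxc" (len 7), cursors c1@4 c2@4 c3@6, authorship ..12.3.
Authorship (.=original, N=cursor N): . . 1 2 . 3 .
Index 2: author = 1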